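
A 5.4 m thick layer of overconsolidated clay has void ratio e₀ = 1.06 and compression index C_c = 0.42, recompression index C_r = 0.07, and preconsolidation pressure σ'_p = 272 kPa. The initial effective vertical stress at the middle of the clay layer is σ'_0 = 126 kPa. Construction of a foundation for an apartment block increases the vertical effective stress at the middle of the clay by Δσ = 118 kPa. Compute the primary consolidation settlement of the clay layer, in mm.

Final effective stress: σ'_f = 126 + 118 = 244 kPa.
σ'_f = 244 ≤ σ'_p = 272 kPa, so the clay remains overconsolidated and only the recompression index applies:
S_c = C_r·H/(1+e₀)·log₁₀(σ'_f/σ'_0) = 0.07×5.4/2.06×log₁₀(244/126)
    = 0.1835 × 0.28702 = 0.05267 m

S_c ≈ 52.7 mm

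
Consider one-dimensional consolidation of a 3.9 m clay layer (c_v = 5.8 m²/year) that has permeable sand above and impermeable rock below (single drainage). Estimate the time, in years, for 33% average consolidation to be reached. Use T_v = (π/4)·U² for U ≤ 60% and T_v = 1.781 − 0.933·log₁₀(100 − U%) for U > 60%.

Drainage path length: H_d = H = 3.9 m (single drainage).
U ≤ 60%: T_v = (π/4)·U² = (π/4)×0.33² = 0.08553.
t = T_v·H_d²/c_v = 0.08553×3.9²/5.8 = 0.2243 years.

t ≈ 0.224 years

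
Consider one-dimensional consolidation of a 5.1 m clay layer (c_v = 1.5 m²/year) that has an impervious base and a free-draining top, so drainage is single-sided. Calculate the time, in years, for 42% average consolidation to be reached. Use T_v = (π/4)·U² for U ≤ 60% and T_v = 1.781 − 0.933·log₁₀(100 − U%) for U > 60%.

Drainage path length: H_d = H = 5.1 m (single drainage).
U ≤ 60%: T_v = (π/4)·U² = (π/4)×0.42² = 0.13854.
t = T_v·H_d²/c_v = 0.13854×5.1²/1.5 = 2.402 years.

t ≈ 2.4 years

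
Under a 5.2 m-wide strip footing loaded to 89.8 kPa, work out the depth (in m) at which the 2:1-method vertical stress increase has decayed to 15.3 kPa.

z ≈ 25.3 m

2:1 spreading — at depth z the loaded area has grown by z in each plan dimension:
qB/(B+z) = Δσ_z ⇒ z = qB/Δσ_z − B = 89.8×5.2/15.3 − 5.2 = 25.32 m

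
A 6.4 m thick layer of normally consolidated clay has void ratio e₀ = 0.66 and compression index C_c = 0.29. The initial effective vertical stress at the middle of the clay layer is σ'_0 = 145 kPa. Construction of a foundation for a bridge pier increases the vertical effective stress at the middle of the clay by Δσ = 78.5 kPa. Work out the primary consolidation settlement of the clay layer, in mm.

S_c ≈ 210 mm

Final effective stress: σ'_f = σ'_0 + Δσ = 145 + 78.5 = 223.5 kPa.
Normally consolidated clay, so the full stress increment lies on the virgin compression line:
S_c = C_c·H/(1+e₀)·log₁₀(σ'_f/σ'_0) = 0.29×6.4/(1+0.66)×log₁₀(223.5/145)
    = 1.1181 × 0.18791 = 0.2101 m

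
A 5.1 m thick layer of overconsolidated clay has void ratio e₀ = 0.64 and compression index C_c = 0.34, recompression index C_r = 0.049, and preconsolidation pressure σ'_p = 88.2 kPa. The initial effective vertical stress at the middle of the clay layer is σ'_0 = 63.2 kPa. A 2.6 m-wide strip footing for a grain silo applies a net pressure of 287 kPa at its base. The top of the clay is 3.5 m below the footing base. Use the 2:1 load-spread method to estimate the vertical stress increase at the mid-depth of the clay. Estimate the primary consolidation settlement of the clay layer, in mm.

S_c ≈ 264 mm

Mid-depth of clay below the footing base: z = 3.5 + 5.1/2 = 6.05 m.
Stress increase at mid-clay by the 2:1 spreading method:
Δσ = qB/(B+z) = 287×2.6/(2.6+6.05) = 86.266 kPa
Final effective stress: σ'_f = 63.2 + 86.266 = 149.47 kPa.
σ'_f = 149.47 > σ'_p = 88.2 kPa, so the stress path crosses the preconsolidation pressure — recompression up to σ'_p, then virgin compression beyond:
S_c = H/(1+e₀)·[C_r·log₁₀(σ'_p/σ'_0) + C_c·log₁₀(σ'_f/σ'_p)]
    = 5.1/1.64 × [0.049×log₁₀(88.2/63.2) + 0.34×log₁₀(149.47/88.2)]
    = 3.1098 × [0.0070928 + 0.077889] = 0.2643 m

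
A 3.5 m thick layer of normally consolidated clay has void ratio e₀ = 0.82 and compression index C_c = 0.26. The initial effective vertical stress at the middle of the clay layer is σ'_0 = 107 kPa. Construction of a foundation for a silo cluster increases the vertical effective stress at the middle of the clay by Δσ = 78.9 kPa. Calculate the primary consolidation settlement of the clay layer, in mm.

Final effective stress: σ'_f = σ'_0 + Δσ = 107 + 78.9 = 185.9 kPa.
Normally consolidated clay, so the full stress increment lies on the virgin compression line:
S_c = C_c·H/(1+e₀)·log₁₀(σ'_f/σ'_0) = 0.26×3.5/(1+0.82)×log₁₀(185.9/107)
    = 0.5 × 0.2399 = 0.12 m

S_c ≈ 120 mm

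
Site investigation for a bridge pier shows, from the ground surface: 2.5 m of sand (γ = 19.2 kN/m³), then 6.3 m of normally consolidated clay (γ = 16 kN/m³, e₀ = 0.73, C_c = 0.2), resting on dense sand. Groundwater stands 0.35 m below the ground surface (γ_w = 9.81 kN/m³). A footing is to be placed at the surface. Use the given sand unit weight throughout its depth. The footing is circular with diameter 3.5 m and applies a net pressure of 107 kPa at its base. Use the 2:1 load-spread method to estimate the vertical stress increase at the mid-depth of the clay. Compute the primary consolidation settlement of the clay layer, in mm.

Mid-depth of clay below the ground surface: z = 2.5 + 6.3/2 = 5.65 m.
Total vertical stress at mid-clay: σ_v = 19.2×2.5 + 16×3.15 = 98.4 kPa.
Pore pressure: u = 9.81×(5.65 − 0.35) = 51.993 kPa.
Initial effective stress: σ'_0 = σ_v − u = 98.4 − 51.993 = 46.407 kPa.
Stress increase at mid-clay by the 2:1 spreading method:
Δσ ≈ qD²/(D+z)² = 107×3.5²/(3.5+5.65)² = 15.656 kPa
Final effective stress: σ'_f = σ'_0 + Δσ = 46.407 + 15.656 = 62.063 kPa.
Normally consolidated clay, so the full stress increment lies on the virgin compression line:
S_c = C_c·H/(1+e₀)·log₁₀(σ'_f/σ'_0) = 0.2×6.3/(1+0.73)×log₁₀(62.063/46.407)
    = 0.72832 × 0.12625 = 0.09195 m

S_c ≈ 92 mm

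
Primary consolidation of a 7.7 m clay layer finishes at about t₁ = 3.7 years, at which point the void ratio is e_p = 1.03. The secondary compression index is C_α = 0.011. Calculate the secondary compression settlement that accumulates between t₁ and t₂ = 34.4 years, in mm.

Secondary compression: S_s = C_α·H/(1+e_p)·log₁₀(t₂/t₁)
S_s = 0.011×7.7/(1+1.03)×log₁₀(34.4/3.7)
    = 0.04172 × 0.9684 = 0.0404 m

S_s ≈ 40.4 mm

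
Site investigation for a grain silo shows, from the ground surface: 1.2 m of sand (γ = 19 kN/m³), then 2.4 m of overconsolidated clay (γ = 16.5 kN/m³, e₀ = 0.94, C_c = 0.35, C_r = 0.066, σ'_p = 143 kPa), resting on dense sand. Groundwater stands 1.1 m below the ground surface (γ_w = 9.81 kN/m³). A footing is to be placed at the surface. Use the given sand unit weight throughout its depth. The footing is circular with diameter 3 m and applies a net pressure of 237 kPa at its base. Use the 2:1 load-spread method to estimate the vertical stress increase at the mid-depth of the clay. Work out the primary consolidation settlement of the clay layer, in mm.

Mid-depth of clay below the ground surface: z = 1.2 + 2.4/2 = 2.4 m.
Total vertical stress at mid-clay: σ_v = 19×1.2 + 16.5×1.2 = 42.6 kPa.
Pore pressure: u = 9.81×(2.4 − 1.1) = 12.753 kPa.
Initial effective stress: σ'_0 = σ_v − u = 42.6 − 12.753 = 29.847 kPa.
Stress increase at mid-clay by the 2:1 spreading method:
Δσ ≈ qD²/(D+z)² = 237×3²/(3+2.4)² = 73.148 kPa
Final effective stress: σ'_f = 29.847 + 73.148 = 103 kPa.
σ'_f = 103 ≤ σ'_p = 143 kPa, so the clay remains overconsolidated and only the recompression index applies:
S_c = C_r·H/(1+e₀)·log₁₀(σ'_f/σ'_0) = 0.066×2.4/1.94×log₁₀(103/29.847)
    = 0.081649 × 0.53794 = 0.04392 m

S_c ≈ 43.9 mm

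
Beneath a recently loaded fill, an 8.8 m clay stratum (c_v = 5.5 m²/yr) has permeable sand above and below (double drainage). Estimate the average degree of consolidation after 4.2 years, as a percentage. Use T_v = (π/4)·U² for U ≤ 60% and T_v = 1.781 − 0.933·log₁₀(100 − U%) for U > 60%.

Drainage path length: H_d = H/2 = 4.4 m (double drainage).
T_v = c_v·t/H_d² = 5.5×4.2/4.4² = 1.1932.
T_v = 1.1932 corresponds to the U > 60% branch:
U = 1 − 10^((1.781 − T_v)/0.933)/100 = 0.9573

U ≈ 95.7 %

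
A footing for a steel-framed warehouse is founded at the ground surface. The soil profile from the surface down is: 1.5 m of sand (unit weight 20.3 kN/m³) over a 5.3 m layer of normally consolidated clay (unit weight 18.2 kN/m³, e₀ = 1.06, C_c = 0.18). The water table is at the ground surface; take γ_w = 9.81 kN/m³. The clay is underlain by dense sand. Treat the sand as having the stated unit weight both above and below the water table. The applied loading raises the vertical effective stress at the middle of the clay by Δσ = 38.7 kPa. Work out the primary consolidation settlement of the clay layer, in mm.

Mid-depth of clay below the ground surface: z = 1.5 + 5.3/2 = 4.15 m.
Total vertical stress at mid-clay: σ_v = 20.3×1.5 + 18.2×2.65 = 78.68 kPa.
Pore pressure: u = 9.81×(4.15 − 0) = 40.712 kPa.
Initial effective stress: σ'_0 = σ_v − u = 78.68 − 40.712 = 37.968 kPa.
Final effective stress: σ'_f = σ'_0 + Δσ = 37.968 + 38.7 = 76.668 kPa.
Normally consolidated clay, so the full stress increment lies on the virgin compression line:
S_c = C_c·H/(1+e₀)·log₁₀(σ'_f/σ'_0) = 0.18×5.3/(1+1.06)×log₁₀(76.668/37.968)
    = 0.46311 × 0.3052 = 0.1413 m

S_c ≈ 141 mm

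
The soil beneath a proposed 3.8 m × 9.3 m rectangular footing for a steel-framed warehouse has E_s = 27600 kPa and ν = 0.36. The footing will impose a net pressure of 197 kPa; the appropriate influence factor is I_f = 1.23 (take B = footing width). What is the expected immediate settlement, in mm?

S_e ≈ 29 mm

Immediate (elastic) settlement: S_e = q·B·(1−ν²)/E_s · I_f.
S_e = 197 × 3.8 × (1 − 0.36²) / 27600 × 1.23
    = 197 × 3.8 × 0.8704 / 27600 × 1.23
    = 0.02904 m = 29.04 mm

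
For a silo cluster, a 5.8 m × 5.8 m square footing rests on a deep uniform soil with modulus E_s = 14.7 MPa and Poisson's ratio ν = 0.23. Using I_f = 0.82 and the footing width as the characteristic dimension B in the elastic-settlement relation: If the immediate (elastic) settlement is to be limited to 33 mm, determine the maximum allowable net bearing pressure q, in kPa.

E_s = 14.7 MPa = 14700 kPa.
S_e = q·B·(1−ν²)/E_s · I_f  ⇒  q = S_e·E_s / (B·(1−ν²)·I_f).
q = 0.033 × 14700 / (5.8 × 0.9471 × 0.82) = 107.7 kPa

q ≈ 108 kPa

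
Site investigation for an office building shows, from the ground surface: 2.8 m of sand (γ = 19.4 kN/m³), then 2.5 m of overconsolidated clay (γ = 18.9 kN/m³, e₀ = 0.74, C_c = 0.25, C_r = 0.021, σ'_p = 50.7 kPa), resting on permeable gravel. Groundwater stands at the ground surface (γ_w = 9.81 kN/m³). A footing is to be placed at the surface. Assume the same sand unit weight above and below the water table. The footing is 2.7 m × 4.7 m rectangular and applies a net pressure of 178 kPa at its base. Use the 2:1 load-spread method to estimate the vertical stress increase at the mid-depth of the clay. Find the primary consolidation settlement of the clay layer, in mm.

S_c ≈ 67.8 mm

Mid-depth of clay below the ground surface: z = 2.8 + 2.5/2 = 4.05 m.
Total vertical stress at mid-clay: σ_v = 19.4×2.8 + 18.9×1.25 = 77.945 kPa.
Pore pressure: u = 9.81×(4.05 − 0) = 39.73 kPa.
Initial effective stress: σ'_0 = σ_v − u = 77.945 − 39.73 = 38.215 kPa.
Stress increase at mid-clay by the 2:1 spreading method:
Δσ = qBL/((B+z)(L+z)) = 178×2.7×4.7/((2.7+4.05)(4.7+4.05)) = 38.245 kPa
Final effective stress: σ'_f = 38.215 + 38.245 = 76.46 kPa.
σ'_f = 76.46 > σ'_p = 50.7 kPa, so the stress path crosses the preconsolidation pressure — recompression up to σ'_p, then virgin compression beyond:
S_c = H/(1+e₀)·[C_r·log₁₀(σ'_p/σ'_0) + C_c·log₁₀(σ'_f/σ'_p)]
    = 2.5/1.74 × [0.021×log₁₀(50.7/38.215) + 0.25×log₁₀(76.46/50.7)]
    = 1.4368 × [0.0025783 + 0.044607] = 0.0678 m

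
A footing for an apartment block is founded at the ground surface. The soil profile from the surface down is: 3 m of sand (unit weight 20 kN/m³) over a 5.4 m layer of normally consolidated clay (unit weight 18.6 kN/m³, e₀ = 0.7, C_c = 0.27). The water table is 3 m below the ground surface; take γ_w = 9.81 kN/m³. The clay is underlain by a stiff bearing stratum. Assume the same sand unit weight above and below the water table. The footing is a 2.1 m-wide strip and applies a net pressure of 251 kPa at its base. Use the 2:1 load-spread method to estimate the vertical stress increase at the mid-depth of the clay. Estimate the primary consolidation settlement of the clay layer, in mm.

S_c ≈ 220 mm

Mid-depth of clay below the ground surface: z = 3 + 5.4/2 = 5.7 m.
Total vertical stress at mid-clay: σ_v = 20×3 + 18.6×2.7 = 110.22 kPa.
Pore pressure: u = 9.81×(5.7 − 3) = 26.487 kPa.
Initial effective stress: σ'_0 = σ_v − u = 110.22 − 26.487 = 83.733 kPa.
Stress increase at mid-clay by the 2:1 spreading method:
Δσ = qB/(B+z) = 251×2.1/(2.1+5.7) = 67.577 kPa
Final effective stress: σ'_f = σ'_0 + Δσ = 83.733 + 67.577 = 151.31 kPa.
Normally consolidated clay, so the full stress increment lies on the virgin compression line:
S_c = C_c·H/(1+e₀)·log₁₀(σ'_f/σ'_0) = 0.27×5.4/(1+0.7)×log₁₀(151.31/83.733)
    = 0.85765 × 0.25697 = 0.2204 m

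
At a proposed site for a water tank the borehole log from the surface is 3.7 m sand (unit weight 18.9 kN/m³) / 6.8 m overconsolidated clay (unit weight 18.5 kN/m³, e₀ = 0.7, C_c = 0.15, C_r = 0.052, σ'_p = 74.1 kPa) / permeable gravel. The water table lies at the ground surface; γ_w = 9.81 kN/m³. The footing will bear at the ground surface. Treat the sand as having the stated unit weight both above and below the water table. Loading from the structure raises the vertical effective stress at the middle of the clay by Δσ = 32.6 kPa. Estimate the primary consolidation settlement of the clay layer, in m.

S_c ≈ 0.0813 m

Mid-depth of clay below the ground surface: z = 3.7 + 6.8/2 = 7.1 m.
Total vertical stress at mid-clay: σ_v = 18.9×3.7 + 18.5×3.4 = 132.83 kPa.
Pore pressure: u = 9.81×(7.1 − 0) = 69.651 kPa.
Initial effective stress: σ'_0 = σ_v − u = 132.83 − 69.651 = 63.179 kPa.
Final effective stress: σ'_f = 63.179 + 32.6 = 95.779 kPa.
σ'_f = 95.779 > σ'_p = 74.1 kPa, so the stress path crosses the preconsolidation pressure — recompression up to σ'_p, then virgin compression beyond:
S_c = H/(1+e₀)·[C_r·log₁₀(σ'_p/σ'_0) + C_c·log₁₀(σ'_f/σ'_p)]
    = 6.8/1.7 × [0.052×log₁₀(74.1/63.179) + 0.15×log₁₀(95.779/74.1)]
    = 4 × [0.0036008 + 0.016718] = 0.08128 m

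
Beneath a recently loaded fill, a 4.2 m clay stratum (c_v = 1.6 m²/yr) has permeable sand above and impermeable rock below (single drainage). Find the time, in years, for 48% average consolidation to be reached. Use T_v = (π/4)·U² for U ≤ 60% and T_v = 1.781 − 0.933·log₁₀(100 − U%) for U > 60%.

Drainage path length: H_d = H = 4.2 m (single drainage).
U ≤ 60%: T_v = (π/4)·U² = (π/4)×0.48² = 0.18096.
t = T_v·H_d²/c_v = 0.18096×4.2²/1.6 = 1.995 years.

t ≈ 2 years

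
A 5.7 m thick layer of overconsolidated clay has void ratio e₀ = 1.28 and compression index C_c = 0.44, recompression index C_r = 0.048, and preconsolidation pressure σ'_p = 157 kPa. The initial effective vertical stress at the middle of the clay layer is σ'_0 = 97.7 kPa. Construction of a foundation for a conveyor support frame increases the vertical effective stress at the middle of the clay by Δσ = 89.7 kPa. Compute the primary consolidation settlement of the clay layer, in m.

S_c ≈ 0.109 m

Final effective stress: σ'_f = 97.7 + 89.7 = 187.4 kPa.
σ'_f = 187.4 > σ'_p = 157 kPa, so the stress path crosses the preconsolidation pressure — recompression up to σ'_p, then virgin compression beyond:
S_c = H/(1+e₀)·[C_r·log₁₀(σ'_p/σ'_0) + C_c·log₁₀(σ'_f/σ'_p)]
    = 5.7/2.28 × [0.048×log₁₀(157/97.7) + 0.44×log₁₀(187.4/157)]
    = 2.5 × [0.0098882 + 0.033823] = 0.1093 m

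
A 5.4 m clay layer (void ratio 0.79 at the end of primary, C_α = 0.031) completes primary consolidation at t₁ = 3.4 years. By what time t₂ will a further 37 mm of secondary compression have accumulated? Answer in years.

S_s = C_α·H/(1+e_p)·log₁₀(t₂/t₁) ⇒ log₁₀(t₂/t₁) = S_s·(1+e_p)/(C_α·H).
log₁₀(t₂/t₁) = 0.037 × (1+0.79) / (0.031×5.4) = 0.3956
t₂ = t₁ × 10^0.3956 = 3.4 × 2.487 = 8.455 years

t₂ ≈ 8.46 years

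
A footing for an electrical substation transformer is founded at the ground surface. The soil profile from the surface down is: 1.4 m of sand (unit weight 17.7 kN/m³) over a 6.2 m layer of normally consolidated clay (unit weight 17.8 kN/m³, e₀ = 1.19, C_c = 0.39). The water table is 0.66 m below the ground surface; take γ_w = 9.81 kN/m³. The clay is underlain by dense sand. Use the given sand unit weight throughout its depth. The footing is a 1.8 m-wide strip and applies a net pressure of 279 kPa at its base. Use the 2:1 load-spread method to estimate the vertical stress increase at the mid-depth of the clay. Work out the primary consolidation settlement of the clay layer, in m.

S_c ≈ 0.508 m

Mid-depth of clay below the ground surface: z = 1.4 + 6.2/2 = 4.5 m.
Total vertical stress at mid-clay: σ_v = 17.7×1.4 + 17.8×3.1 = 79.96 kPa.
Pore pressure: u = 9.81×(4.5 − 0.66) = 37.67 kPa.
Initial effective stress: σ'_0 = σ_v − u = 79.96 − 37.67 = 42.29 kPa.
Stress increase at mid-clay by the 2:1 spreading method:
Δσ = qB/(B+z) = 279×1.8/(1.8+4.5) = 79.714 kPa
Final effective stress: σ'_f = σ'_0 + Δσ = 42.29 + 79.714 = 122 kPa.
Normally consolidated clay, so the full stress increment lies on the virgin compression line:
S_c = C_c·H/(1+e₀)·log₁₀(σ'_f/σ'_0) = 0.39×6.2/(1+1.19)×log₁₀(122/42.29)
    = 1.1041 × 0.46012 = 0.508 m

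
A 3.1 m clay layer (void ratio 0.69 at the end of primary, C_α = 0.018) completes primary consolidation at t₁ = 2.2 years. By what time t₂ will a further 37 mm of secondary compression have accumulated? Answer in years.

S_s = C_α·H/(1+e_p)·log₁₀(t₂/t₁) ⇒ log₁₀(t₂/t₁) = S_s·(1+e_p)/(C_α·H).
log₁₀(t₂/t₁) = 0.037 × (1+0.69) / (0.018×3.1) = 1.121
t₂ = t₁ × 10^1.121 = 2.2 × 13.2 = 29.04 years

t₂ ≈ 29 years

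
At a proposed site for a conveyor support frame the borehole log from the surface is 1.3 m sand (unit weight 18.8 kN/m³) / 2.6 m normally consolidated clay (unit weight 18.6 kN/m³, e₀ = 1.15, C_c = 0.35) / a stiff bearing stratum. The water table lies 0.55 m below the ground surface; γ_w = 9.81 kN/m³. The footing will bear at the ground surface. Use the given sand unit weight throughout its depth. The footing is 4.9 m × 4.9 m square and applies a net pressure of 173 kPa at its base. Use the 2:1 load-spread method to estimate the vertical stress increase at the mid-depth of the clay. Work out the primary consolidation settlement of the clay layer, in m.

Mid-depth of clay below the ground surface: z = 1.3 + 2.6/2 = 2.6 m.
Total vertical stress at mid-clay: σ_v = 18.8×1.3 + 18.6×1.3 = 48.62 kPa.
Pore pressure: u = 9.81×(2.6 − 0.55) = 20.11 kPa.
Initial effective stress: σ'_0 = σ_v − u = 48.62 − 20.11 = 28.51 kPa.
Stress increase at mid-clay by the 2:1 spreading method:
Δσ = qBL/((B+z)(L+z)) = 173×4.9×4.9/((4.9+2.6)(4.9+2.6)) = 73.844 kPa
Final effective stress: σ'_f = σ'_0 + Δσ = 28.51 + 73.844 = 102.35 kPa.
Normally consolidated clay, so the full stress increment lies on the virgin compression line:
S_c = C_c·H/(1+e₀)·log₁₀(σ'_f/σ'_0) = 0.35×2.6/(1+1.15)×log₁₀(102.35/28.51)
    = 0.42326 × 0.55509 = 0.2349 m

S_c ≈ 0.235 m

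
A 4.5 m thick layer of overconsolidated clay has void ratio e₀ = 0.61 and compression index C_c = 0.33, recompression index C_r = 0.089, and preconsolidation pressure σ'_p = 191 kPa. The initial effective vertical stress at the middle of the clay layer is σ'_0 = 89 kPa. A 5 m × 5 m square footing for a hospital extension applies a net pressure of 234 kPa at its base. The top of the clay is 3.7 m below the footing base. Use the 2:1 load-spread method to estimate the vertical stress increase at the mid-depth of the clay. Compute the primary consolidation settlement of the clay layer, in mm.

S_c ≈ 47.2 mm

Mid-depth of clay below the footing base: z = 3.7 + 4.5/2 = 5.95 m.
Stress increase at mid-clay by the 2:1 spreading method:
Δσ = qBL/((B+z)(L+z)) = 234×5×5/((5+5.95)(5+5.95)) = 48.79 kPa
Final effective stress: σ'_f = 89 + 48.79 = 137.79 kPa.
σ'_f = 137.79 ≤ σ'_p = 191 kPa, so the clay remains overconsolidated and only the recompression index applies:
S_c = C_r·H/(1+e₀)·log₁₀(σ'_f/σ'_0) = 0.089×4.5/1.61×log₁₀(137.79/89)
    = 0.24875 × 0.18983 = 0.04722 m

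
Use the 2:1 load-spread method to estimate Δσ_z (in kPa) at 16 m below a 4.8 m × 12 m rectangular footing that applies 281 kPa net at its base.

Δσ_z ≈ 27.8 kPa

By the 2:1 method the load spreads at 1 horizontal : 2 vertical, so at depth z the loaded area has grown by z in each plan dimension:
Δσ = qBL/((B+z)(L+z)) = 281×4.8×12/((4.8+16)(12+16)) = 27.791 kPa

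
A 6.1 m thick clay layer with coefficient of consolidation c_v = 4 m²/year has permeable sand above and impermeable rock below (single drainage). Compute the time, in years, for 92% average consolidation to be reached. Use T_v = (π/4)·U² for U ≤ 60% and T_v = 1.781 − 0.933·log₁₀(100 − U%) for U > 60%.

Drainage path length: H_d = H = 6.1 m (single drainage).
U > 60%: T_v = 1.781 − 0.933·log₁₀(100 − 92) = 0.93842.
t = T_v·H_d²/c_v = 0.93842×6.1²/4 = 8.73 years.

t ≈ 8.73 years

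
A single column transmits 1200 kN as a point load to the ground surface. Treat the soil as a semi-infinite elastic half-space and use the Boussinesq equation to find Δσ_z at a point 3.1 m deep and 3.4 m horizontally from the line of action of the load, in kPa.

Δσ_z ≈ 8.28 kPa

Boussinesq vertical stress below a point load on an elastic half-space:
Δσ_z = 3P/(2πz²) · [1 + (r/z)²]^(−5/2)
r/z = 3.4/3.1 = 1.0968; [1+(r/z)²]^(−5/2) = 0.13884.
Δσ_z = 3×1200/(2π×3.1²) × 0.13884 = 59.621 × 0.13884 = 8.278 kPa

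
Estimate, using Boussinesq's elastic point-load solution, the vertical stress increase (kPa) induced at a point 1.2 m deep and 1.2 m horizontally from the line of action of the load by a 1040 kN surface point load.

Δσ_z ≈ 61 kPa

Boussinesq vertical stress below a point load on an elastic half-space:
Δσ_z = 3P/(2πz²) · [1 + (r/z)²]^(−5/2)
r/z = 1.2/1.2 = 1; [1+(r/z)²]^(−5/2) = 0.17678.
Δσ_z = 3×1040/(2π×1.2²) × 0.17678 = 344.84 × 0.17678 = 60.96 kPa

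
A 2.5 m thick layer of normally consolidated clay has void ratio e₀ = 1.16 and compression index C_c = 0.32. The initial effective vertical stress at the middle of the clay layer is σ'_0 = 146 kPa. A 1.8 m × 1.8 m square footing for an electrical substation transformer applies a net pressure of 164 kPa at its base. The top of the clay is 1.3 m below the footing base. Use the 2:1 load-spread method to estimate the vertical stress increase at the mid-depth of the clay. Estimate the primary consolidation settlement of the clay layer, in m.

S_c ≈ 0.0283 m

Mid-depth of clay below the footing base: z = 1.3 + 2.5/2 = 2.55 m.
Stress increase at mid-clay by the 2:1 spreading method:
Δσ = qBL/((B+z)(L+z)) = 164×1.8×1.8/((1.8+2.55)(1.8+2.55)) = 28.081 kPa
Final effective stress: σ'_f = σ'_0 + Δσ = 146 + 28.081 = 174.08 kPa.
Normally consolidated clay, so the full stress increment lies on the virgin compression line:
S_c = C_c·H/(1+e₀)·log₁₀(σ'_f/σ'_0) = 0.32×2.5/(1+1.16)×log₁₀(174.08/146)
    = 0.37037 × 0.076396 = 0.02829 m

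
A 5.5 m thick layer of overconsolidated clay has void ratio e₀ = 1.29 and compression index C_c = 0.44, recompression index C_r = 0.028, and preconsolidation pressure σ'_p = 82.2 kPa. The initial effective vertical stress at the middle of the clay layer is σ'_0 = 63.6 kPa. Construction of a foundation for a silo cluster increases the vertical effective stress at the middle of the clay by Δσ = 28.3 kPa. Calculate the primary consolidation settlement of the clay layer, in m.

Final effective stress: σ'_f = 63.6 + 28.3 = 91.9 kPa.
σ'_f = 91.9 > σ'_p = 82.2 kPa, so the stress path crosses the preconsolidation pressure — recompression up to σ'_p, then virgin compression beyond:
S_c = H/(1+e₀)·[C_r·log₁₀(σ'_p/σ'_0) + C_c·log₁₀(σ'_f/σ'_p)]
    = 5.5/2.29 × [0.028×log₁₀(82.2/63.6) + 0.44×log₁₀(91.9/82.2)]
    = 2.4017 × [0.0031196 + 0.021315] = 0.05868 m

S_c ≈ 0.0587 m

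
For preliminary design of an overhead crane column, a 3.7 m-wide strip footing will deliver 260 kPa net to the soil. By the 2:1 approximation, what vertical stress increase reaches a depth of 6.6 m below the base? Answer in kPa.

Δσ_z ≈ 93.4 kPa

By the 2:1 method the load spreads at 1 horizontal : 2 vertical, so at depth z the loaded area has grown by z in each plan dimension:
Δσ = qB/(B+z) = 260×3.7/(3.7+6.6) = 93.398 kPa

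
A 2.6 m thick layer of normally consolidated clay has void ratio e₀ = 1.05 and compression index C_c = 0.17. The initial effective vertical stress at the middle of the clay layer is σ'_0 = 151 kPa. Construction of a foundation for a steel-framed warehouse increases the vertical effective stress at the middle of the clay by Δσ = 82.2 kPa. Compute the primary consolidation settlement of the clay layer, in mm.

Final effective stress: σ'_f = σ'_0 + Δσ = 151 + 82.2 = 233.2 kPa.
Normally consolidated clay, so the full stress increment lies on the virgin compression line:
S_c = C_c·H/(1+e₀)·log₁₀(σ'_f/σ'_0) = 0.17×2.6/(1+1.05)×log₁₀(233.2/151)
    = 0.21561 × 0.18875 = 0.0407 m

S_c ≈ 40.7 mm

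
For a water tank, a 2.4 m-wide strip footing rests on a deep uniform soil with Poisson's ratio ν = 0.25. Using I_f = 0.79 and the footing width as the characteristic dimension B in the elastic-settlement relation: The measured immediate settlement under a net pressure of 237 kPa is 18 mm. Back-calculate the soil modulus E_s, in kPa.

E_s ≈ 23400 kPa

S_e = q·B·(1−ν²)/E_s · I_f  ⇒  E_s = q·B·(1−ν²)·I_f / S_e.
E_s = 237 × 2.4 × 0.9375 × 0.79 / 0.018 = 23400 kPa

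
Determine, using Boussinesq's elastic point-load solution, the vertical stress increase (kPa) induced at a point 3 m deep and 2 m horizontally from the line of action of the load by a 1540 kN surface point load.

Boussinesq vertical stress below a point load on an elastic half-space:
Δσ_z = 3P/(2πz²) · [1 + (r/z)²]^(−5/2)
r/z = 2/3 = 0.66667; [1+(r/z)²]^(−5/2) = 0.39879.
Δσ_z = 3×1540/(2π×3²) × 0.39879 = 81.7 × 0.39879 = 32.58 kPa

Δσ_z ≈ 32.6 kPa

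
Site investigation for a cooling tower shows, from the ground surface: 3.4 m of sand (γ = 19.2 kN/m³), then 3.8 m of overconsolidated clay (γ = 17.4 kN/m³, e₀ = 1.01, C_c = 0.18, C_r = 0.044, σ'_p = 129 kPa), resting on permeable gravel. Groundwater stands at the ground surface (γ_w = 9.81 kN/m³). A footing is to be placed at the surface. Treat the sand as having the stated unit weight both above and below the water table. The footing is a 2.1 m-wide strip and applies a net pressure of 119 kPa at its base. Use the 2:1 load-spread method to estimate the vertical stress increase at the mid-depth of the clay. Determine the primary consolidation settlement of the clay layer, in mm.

Mid-depth of clay below the ground surface: z = 3.4 + 3.8/2 = 5.3 m.
Total vertical stress at mid-clay: σ_v = 19.2×3.4 + 17.4×1.9 = 98.34 kPa.
Pore pressure: u = 9.81×(5.3 − 0) = 51.993 kPa.
Initial effective stress: σ'_0 = σ_v − u = 98.34 − 51.993 = 46.347 kPa.
Stress increase at mid-clay by the 2:1 spreading method:
Δσ = qB/(B+z) = 119×2.1/(2.1+5.3) = 33.77 kPa
Final effective stress: σ'_f = 46.347 + 33.77 = 80.117 kPa.
σ'_f = 80.117 ≤ σ'_p = 129 kPa, so the clay remains overconsolidated and only the recompression index applies:
S_c = C_r·H/(1+e₀)·log₁₀(σ'_f/σ'_0) = 0.044×3.8/2.01×log₁₀(80.117/46.347)
    = 0.083182 × 0.2377 = 0.01977 m

S_c ≈ 19.8 mm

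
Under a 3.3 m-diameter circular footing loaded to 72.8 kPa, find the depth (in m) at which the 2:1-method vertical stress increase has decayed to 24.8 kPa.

z ≈ 2.35 m

2:1 spreading — at depth z the loaded area has grown by z in each plan dimension:
qD²/(D+z)² = Δσ_z ⇒ z = D(√(q/Δσ_z) − 1) = 3.3×(√(72.8/24.8) − 1) = 2.354 m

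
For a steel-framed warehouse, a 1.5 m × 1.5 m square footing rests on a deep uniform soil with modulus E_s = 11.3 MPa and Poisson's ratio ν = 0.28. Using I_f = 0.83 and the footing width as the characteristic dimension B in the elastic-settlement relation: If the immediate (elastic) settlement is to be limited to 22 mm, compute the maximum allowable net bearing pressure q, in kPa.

E_s = 11.3 MPa = 11300 kPa.
S_e = q·B·(1−ν²)/E_s · I_f  ⇒  q = S_e·E_s / (B·(1−ν²)·I_f).
q = 0.022 × 11300 / (1.5 × 0.9216 × 0.83) = 216.7 kPa

q ≈ 217 kPa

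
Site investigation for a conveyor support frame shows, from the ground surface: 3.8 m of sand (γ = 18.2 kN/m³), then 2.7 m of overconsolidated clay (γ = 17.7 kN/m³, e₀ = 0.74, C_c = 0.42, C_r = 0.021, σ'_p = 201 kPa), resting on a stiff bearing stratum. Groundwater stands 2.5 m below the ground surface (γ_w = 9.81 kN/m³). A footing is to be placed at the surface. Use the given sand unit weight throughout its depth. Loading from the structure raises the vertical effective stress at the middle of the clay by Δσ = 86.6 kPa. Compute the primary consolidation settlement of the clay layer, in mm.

S_c ≈ 11.7 mm

Mid-depth of clay below the ground surface: z = 3.8 + 2.7/2 = 5.15 m.
Total vertical stress at mid-clay: σ_v = 18.2×3.8 + 17.7×1.35 = 93.055 kPa.
Pore pressure: u = 9.81×(5.15 − 2.5) = 25.997 kPa.
Initial effective stress: σ'_0 = σ_v − u = 93.055 − 25.997 = 67.058 kPa.
Final effective stress: σ'_f = 67.058 + 86.6 = 153.66 kPa.
σ'_f = 153.66 ≤ σ'_p = 201 kPa, so the clay remains overconsolidated and only the recompression index applies:
S_c = C_r·H/(1+e₀)·log₁₀(σ'_f/σ'_0) = 0.021×2.7/1.74×log₁₀(153.66/67.058)
    = 0.032586 × 0.36011 = 0.01173 m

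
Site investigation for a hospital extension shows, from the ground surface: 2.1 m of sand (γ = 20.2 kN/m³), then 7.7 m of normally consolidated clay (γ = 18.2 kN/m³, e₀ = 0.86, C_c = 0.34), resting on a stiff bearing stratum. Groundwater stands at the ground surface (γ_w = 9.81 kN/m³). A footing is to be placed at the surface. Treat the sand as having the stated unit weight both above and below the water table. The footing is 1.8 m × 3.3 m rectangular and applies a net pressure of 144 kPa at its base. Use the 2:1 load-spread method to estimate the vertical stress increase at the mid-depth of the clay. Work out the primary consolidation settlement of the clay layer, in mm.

Mid-depth of clay below the ground surface: z = 2.1 + 7.7/2 = 5.95 m.
Total vertical stress at mid-clay: σ_v = 20.2×2.1 + 18.2×3.85 = 112.49 kPa.
Pore pressure: u = 9.81×(5.95 − 0) = 58.37 kPa.
Initial effective stress: σ'_0 = σ_v − u = 112.49 − 58.37 = 54.12 kPa.
Stress increase at mid-clay by the 2:1 spreading method:
Δσ = qBL/((B+z)(L+z)) = 144×1.8×3.3/((1.8+5.95)(3.3+5.95)) = 11.932 kPa
Final effective stress: σ'_f = σ'_0 + Δσ = 54.12 + 11.932 = 66.052 kPa.
Normally consolidated clay, so the full stress increment lies on the virgin compression line:
S_c = C_c·H/(1+e₀)·log₁₀(σ'_f/σ'_0) = 0.34×7.7/(1+0.86)×log₁₀(66.052/54.12)
    = 1.4075 × 0.086528 = 0.1218 m

S_c ≈ 122 mm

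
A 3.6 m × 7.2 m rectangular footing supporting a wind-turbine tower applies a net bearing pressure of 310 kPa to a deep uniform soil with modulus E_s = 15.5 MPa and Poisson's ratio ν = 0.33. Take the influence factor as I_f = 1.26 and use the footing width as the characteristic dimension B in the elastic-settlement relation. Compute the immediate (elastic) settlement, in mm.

Immediate (elastic) settlement: S_e = q·B·(1−ν²)/E_s · I_f.
E_s = 15.5 MPa = 15500 kPa.
S_e = 310 × 3.6 × (1 − 0.33²) / 15500 × 1.26
    = 310 × 3.6 × 0.8911 / 15500 × 1.26
    = 0.08084 m = 80.84 mm

S_e ≈ 80.8 mm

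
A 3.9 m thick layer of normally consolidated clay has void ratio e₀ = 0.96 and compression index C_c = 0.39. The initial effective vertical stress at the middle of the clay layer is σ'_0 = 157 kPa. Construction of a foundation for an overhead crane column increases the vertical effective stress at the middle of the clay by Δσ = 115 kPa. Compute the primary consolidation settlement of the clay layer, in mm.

S_c ≈ 185 mm

Final effective stress: σ'_f = σ'_0 + Δσ = 157 + 115 = 272 kPa.
Normally consolidated clay, so the full stress increment lies on the virgin compression line:
S_c = C_c·H/(1+e₀)·log₁₀(σ'_f/σ'_0) = 0.39×3.9/(1+0.96)×log₁₀(272/157)
    = 0.77602 × 0.23867 = 0.1852 m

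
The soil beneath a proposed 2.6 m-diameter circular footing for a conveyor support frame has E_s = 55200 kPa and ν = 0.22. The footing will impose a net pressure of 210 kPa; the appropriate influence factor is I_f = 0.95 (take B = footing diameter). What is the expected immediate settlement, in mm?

Immediate (elastic) settlement: S_e = q·B·(1−ν²)/E_s · I_f.
S_e = 210 × 2.6 × (1 − 0.22²) / 55200 × 0.95
    = 210 × 2.6 × 0.9516 / 55200 × 0.95
    = 0.008942 m = 8.942 mm

S_e ≈ 8.94 mm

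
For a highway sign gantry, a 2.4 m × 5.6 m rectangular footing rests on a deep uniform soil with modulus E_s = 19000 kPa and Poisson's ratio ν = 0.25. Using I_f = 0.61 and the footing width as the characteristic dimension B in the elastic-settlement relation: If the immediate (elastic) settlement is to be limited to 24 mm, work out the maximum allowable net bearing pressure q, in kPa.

q ≈ 332 kPa

S_e = q·B·(1−ν²)/E_s · I_f  ⇒  q = S_e·E_s / (B·(1−ν²)·I_f).
q = 0.024 × 19000 / (2.4 × 0.9375 × 0.61) = 332.2 kPa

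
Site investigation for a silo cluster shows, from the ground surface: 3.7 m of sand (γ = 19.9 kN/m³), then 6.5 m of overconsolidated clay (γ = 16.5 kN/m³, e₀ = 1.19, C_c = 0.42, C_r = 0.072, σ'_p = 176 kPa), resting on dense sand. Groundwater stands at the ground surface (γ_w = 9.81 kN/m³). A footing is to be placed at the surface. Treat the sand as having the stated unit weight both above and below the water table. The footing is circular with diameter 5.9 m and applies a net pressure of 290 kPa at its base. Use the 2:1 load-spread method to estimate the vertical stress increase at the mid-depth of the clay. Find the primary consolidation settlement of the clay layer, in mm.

S_c ≈ 65.9 mm

Mid-depth of clay below the ground surface: z = 3.7 + 6.5/2 = 6.95 m.
Total vertical stress at mid-clay: σ_v = 19.9×3.7 + 16.5×3.25 = 127.25 kPa.
Pore pressure: u = 9.81×(6.95 − 0) = 68.18 kPa.
Initial effective stress: σ'_0 = σ_v − u = 127.25 − 68.18 = 59.07 kPa.
Stress increase at mid-clay by the 2:1 spreading method:
Δσ ≈ qD²/(D+z)² = 290×5.9²/(5.9+6.95)² = 61.136 kPa
Final effective stress: σ'_f = 59.07 + 61.136 = 120.21 kPa.
σ'_f = 120.21 ≤ σ'_p = 176 kPa, so the clay remains overconsolidated and only the recompression index applies:
S_c = C_r·H/(1+e₀)·log₁₀(σ'_f/σ'_0) = 0.072×6.5/2.19×log₁₀(120.21/59.07)
    = 0.2137 × 0.30857 = 0.06594 m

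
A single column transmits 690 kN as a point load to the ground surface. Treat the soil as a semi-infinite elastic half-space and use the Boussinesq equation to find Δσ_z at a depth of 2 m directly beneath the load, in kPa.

Δσ_z ≈ 82.4 kPa

Boussinesq vertical stress below a point load on an elastic half-space:
Δσ_z = 3P/(2πz²) · [1 + (r/z)²]^(−5/2)
r/z = 0/2 = 0; [1+(r/z)²]^(−5/2) = 1.
Δσ_z = 3×690/(2π×2²) × 1 = 82.363 × 1 = 82.36 kPa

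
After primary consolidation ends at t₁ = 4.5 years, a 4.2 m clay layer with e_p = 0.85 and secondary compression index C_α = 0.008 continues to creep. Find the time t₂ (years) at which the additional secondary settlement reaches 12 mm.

t₂ ≈ 20.6 years

S_s = C_α·H/(1+e_p)·log₁₀(t₂/t₁) ⇒ log₁₀(t₂/t₁) = S_s·(1+e_p)/(C_α·H).
log₁₀(t₂/t₁) = 0.012 × (1+0.85) / (0.008×4.2) = 0.6607
t₂ = t₁ × 10^0.6607 = 4.5 × 4.578 = 20.6 years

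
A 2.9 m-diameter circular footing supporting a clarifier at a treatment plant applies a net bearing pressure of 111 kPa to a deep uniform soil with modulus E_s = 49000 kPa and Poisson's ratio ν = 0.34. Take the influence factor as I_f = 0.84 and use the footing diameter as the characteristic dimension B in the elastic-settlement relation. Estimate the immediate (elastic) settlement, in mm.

S_e ≈ 4.88 mm

Immediate (elastic) settlement: S_e = q·B·(1−ν²)/E_s · I_f.
S_e = 111 × 2.9 × (1 − 0.34²) / 49000 × 0.84
    = 111 × 2.9 × 0.8844 / 49000 × 0.84
    = 0.00488 m = 4.88 mm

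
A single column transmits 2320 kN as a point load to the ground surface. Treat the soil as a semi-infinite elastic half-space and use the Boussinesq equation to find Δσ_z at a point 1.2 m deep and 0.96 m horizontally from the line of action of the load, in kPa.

Δσ_z ≈ 223 kPa

Boussinesq vertical stress below a point load on an elastic half-space:
Δσ_z = 3P/(2πz²) · [1 + (r/z)²]^(−5/2)
r/z = 0.96/1.2 = 0.8; [1+(r/z)²]^(−5/2) = 0.29033.
Δσ_z = 3×2320/(2π×1.2²) × 0.29033 = 769.25 × 0.29033 = 223.3 kPa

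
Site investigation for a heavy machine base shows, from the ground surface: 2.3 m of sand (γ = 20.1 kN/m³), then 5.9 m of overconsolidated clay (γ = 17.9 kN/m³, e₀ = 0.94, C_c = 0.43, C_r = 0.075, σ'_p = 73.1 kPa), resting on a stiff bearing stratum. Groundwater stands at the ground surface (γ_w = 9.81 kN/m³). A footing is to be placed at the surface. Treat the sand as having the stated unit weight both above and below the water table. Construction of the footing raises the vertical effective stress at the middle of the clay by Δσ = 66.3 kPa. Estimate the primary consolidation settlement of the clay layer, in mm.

S_c ≈ 294 mm

Mid-depth of clay below the ground surface: z = 2.3 + 5.9/2 = 5.25 m.
Total vertical stress at mid-clay: σ_v = 20.1×2.3 + 17.9×2.95 = 99.035 kPa.
Pore pressure: u = 9.81×(5.25 − 0) = 51.503 kPa.
Initial effective stress: σ'_0 = σ_v − u = 99.035 − 51.503 = 47.532 kPa.
Final effective stress: σ'_f = 47.532 + 66.3 = 113.83 kPa.
σ'_f = 113.83 > σ'_p = 73.1 kPa, so the stress path crosses the preconsolidation pressure — recompression up to σ'_p, then virgin compression beyond:
S_c = H/(1+e₀)·[C_r·log₁₀(σ'_p/σ'_0) + C_c·log₁₀(σ'_f/σ'_p)]
    = 5.9/1.94 × [0.075×log₁₀(73.1/47.532) + 0.43×log₁₀(113.83/73.1)]
    = 3.0412 × [0.01402 + 0.082706] = 0.2942 m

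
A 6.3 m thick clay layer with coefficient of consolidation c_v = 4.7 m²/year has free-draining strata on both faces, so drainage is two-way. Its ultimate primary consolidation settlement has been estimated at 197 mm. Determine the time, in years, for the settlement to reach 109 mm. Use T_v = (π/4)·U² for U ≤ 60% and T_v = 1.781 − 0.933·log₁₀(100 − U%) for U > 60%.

Drainage path length: H_d = H/2 = 3.15 m (double drainage).
U = S(t)/S_ult = 109/197 = 0.5533.
U ≤ 60%: T_v = (π/4)·U² = (π/4)×0.5533² = 0.24044.
t = T_v·H_d²/c_v = 0.24044×3.15²/4.7 = 0.5076 years.

t ≈ 0.508 years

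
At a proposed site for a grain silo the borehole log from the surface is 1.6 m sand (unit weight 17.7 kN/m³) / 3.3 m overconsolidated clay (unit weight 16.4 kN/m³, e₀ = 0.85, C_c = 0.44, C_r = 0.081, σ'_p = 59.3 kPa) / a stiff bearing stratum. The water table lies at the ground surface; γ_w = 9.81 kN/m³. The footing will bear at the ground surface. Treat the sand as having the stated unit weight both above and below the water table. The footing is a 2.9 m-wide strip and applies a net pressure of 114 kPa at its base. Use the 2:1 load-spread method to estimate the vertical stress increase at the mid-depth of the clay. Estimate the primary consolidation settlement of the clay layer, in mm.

Mid-depth of clay below the ground surface: z = 1.6 + 3.3/2 = 3.25 m.
Total vertical stress at mid-clay: σ_v = 17.7×1.6 + 16.4×1.65 = 55.38 kPa.
Pore pressure: u = 9.81×(3.25 − 0) = 31.883 kPa.
Initial effective stress: σ'_0 = σ_v − u = 55.38 − 31.883 = 23.497 kPa.
Stress increase at mid-clay by the 2:1 spreading method:
Δσ = qB/(B+z) = 114×2.9/(2.9+3.25) = 53.756 kPa
Final effective stress: σ'_f = 23.497 + 53.756 = 77.253 kPa.
σ'_f = 77.253 > σ'_p = 59.3 kPa, so the stress path crosses the preconsolidation pressure — recompression up to σ'_p, then virgin compression beyond:
S_c = H/(1+e₀)·[C_r·log₁₀(σ'_p/σ'_0) + C_c·log₁₀(σ'_f/σ'_p)]
    = 3.3/1.85 × [0.081×log₁₀(59.3/23.497) + 0.44×log₁₀(77.253/59.3)]
    = 1.7838 × [0.032565 + 0.050539] = 0.1482 m

S_c ≈ 148 mm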